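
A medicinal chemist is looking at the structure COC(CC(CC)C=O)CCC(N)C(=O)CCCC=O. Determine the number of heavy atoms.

Every atom symbol written in the SMILES (organic subset) is one heavy atom; implicit H are not written.
Heavy atoms by element → C:15, N:1, O:4.
Total: 20.

20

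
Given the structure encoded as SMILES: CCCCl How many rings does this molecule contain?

0

In SMILES, each pair of matching ring-closure digits denotes one ring-closing bond; the number of such bonds equals the number of independent rings.
Ring-closure bonds here: 0.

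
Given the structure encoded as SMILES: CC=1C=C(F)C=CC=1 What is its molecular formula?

C7H7F

Walk through each heavy atom and fill implicit hydrogens from standard valence (C 4, N 3, O 2, S 2, halogen 1):
  atom 1: C, bond orders sum to 1 (valence 4) → 3 H
  atom 2: C, bond orders sum to 4 (valence 4) → 0 H
  atom 3: C, bond orders sum to 3 (valence 4) → 1 H
  atom 4: C, bond orders sum to 4 (valence 4) → 0 H
  atom 5: F (halogen, monovalent) → 0 H
  atom 6: C, bond orders sum to 3 (valence 4) → 1 H
  atom 7: C, bond orders sum to 3 (valence 4) → 1 H
  atom 8: C, bond orders sum to 3 (valence 4) → 1 H
Totals → C:7, H:7, F:1.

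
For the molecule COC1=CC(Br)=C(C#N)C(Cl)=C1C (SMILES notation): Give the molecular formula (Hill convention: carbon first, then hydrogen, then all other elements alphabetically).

C9H7BrClNO

Walk through each heavy atom and fill implicit hydrogens from standard valence (C 4, N 3, O 2, S 2, halogen 1):
  atom 1: C, bond orders sum to 1 (valence 4) → 3 H
  atom 2: O, bond orders sum to 2 (valence 2) → 0 H
  atom 3: C, bond orders sum to 4 (valence 4) → 0 H
  atom 4: C, bond orders sum to 3 (valence 4) → 1 H
  atom 5: C, bond orders sum to 4 (valence 4) → 0 H
  atom 6: Br (halogen, monovalent) → 0 H
  atom 7: C, bond orders sum to 4 (valence 4) → 0 H
  atom 8: C, bond orders sum to 4 (valence 4) → 0 H
  atom 9: N, bond orders sum to 3 (valence 3) → 0 H
  atom 10: C, bond orders sum to 4 (valence 4) → 0 H
  atom 11: Cl (halogen, monovalent) → 0 H
  atom 12: C, bond orders sum to 4 (valence 4) → 0 H
  atom 13: C, bond orders sum to 1 (valence 4) → 3 H
Totals → C:9, H:7, Br:1, Cl:1, N:1, O:1.
In Hill order: C9H7BrClNO.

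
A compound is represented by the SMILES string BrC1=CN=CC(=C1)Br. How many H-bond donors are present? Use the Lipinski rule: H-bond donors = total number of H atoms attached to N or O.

Donors: find every N or O and count the H atoms it carries.
  atom 4 (N): bond orders sum to 3 → 0 H
Lipinski HBD = 0.

0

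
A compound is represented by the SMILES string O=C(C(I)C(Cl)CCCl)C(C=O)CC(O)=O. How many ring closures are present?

In SMILES, each pair of matching ring-closure digits denotes one ring-closing bond; the number of such bonds equals the number of independent rings.
Ring-closure bonds here: 0.

0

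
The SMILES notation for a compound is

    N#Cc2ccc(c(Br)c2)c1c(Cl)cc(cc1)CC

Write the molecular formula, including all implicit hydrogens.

Walk through each heavy atom and fill implicit hydrogens from standard valence (C 4, N 3, O 2, S 2, halogen 1); for lowercase aromatic atoms, an aromatic c carries 1 H when it has two neighbours and 0 H with three, and aromatic n carries 0 H:
  atom 1: N, bond orders sum to 3 (valence 3) → 0 H
  atom 2: C, bond orders sum to 4 (valence 4) → 0 H
  atom 3: aromatic c, 3 neighbours → 0 H
  atom 4: aromatic c, 2 neighbours → 1 H
  atom 5: aromatic c, 2 neighbours → 1 H
  atom 6: aromatic c, 3 neighbours → 0 H
  atom 7: aromatic c, 3 neighbours → 0 H
  atom 8: Br (halogen, monovalent) → 0 H
  atom 9: aromatic c, 2 neighbours → 1 H
  atom 10: aromatic c, 3 neighbours → 0 H
  atom 11: aromatic c, 3 neighbours → 0 H
  atom 12: Cl (halogen, monovalent) → 0 H
  atom 13: aromatic c, 2 neighbours → 1 H
  atom 14: aromatic c, 3 neighbours → 0 H
  atom 15: aromatic c, 2 neighbours → 1 H
  atom 16: aromatic c, 2 neighbours → 1 H
  atom 17: C, bond orders sum to 2 (valence 4) → 2 H
  atom 18: C, bond orders sum to 1 (valence 4) → 3 H
Totals → C:15, H:11, Br:1, Cl:1, N:1.
In Hill order: C15H11BrClN.

C15H11BrClN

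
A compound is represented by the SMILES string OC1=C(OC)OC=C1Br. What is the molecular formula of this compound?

C5H5BrO3

Walk through each heavy atom and fill implicit hydrogens from standard valence (C 4, N 3, O 2, S 2, halogen 1):
  atom 1: O, bond orders sum to 1 (valence 2) → 1 H
  atom 2: C, bond orders sum to 4 (valence 4) → 0 H
  atom 3: C, bond orders sum to 4 (valence 4) → 0 H
  atom 4: O, bond orders sum to 2 (valence 2) → 0 H
  atom 5: C, bond orders sum to 1 (valence 4) → 3 H
  atom 6: O, bond orders sum to 2 (valence 2) → 0 H
  atom 7: C, bond orders sum to 3 (valence 4) → 1 H
  atom 8: C, bond orders sum to 4 (valence 4) → 0 H
  atom 9: Br (halogen, monovalent) → 0 H
Totals → C:5, H:5, Br:1, O:3.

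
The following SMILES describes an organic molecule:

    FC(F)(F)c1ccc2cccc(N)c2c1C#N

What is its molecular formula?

C12H7F3N2

Walk through each heavy atom and fill implicit hydrogens from standard valence (C 4, N 3, O 2, S 2, halogen 1); for lowercase aromatic atoms, an aromatic c carries 1 H when it has two neighbours and 0 H with three, and aromatic n carries 0 H:
  atom 1: F (halogen, monovalent) → 0 H
  atom 2: C, bond orders sum to 4 (valence 4) → 0 H
  atom 3: F (halogen, monovalent) → 0 H
  atom 4: F (halogen, monovalent) → 0 H
  atom 5: aromatic c, 3 neighbours → 0 H
  atom 6: aromatic c, 2 neighbours → 1 H
  atom 7: aromatic c, 2 neighbours → 1 H
  atom 8: aromatic c, 3 neighbours → 0 H
  atom 9: aromatic c, 2 neighbours → 1 H
  atom 10: aromatic c, 2 neighbours → 1 H
  atom 11: aromatic c, 2 neighbours → 1 H
  atom 12: aromatic c, 3 neighbours → 0 H
  atom 13: N, bond orders sum to 1 (valence 3) → 2 H
  atom 14: aromatic c, 3 neighbours → 0 H
  atom 15: aromatic c, 3 neighbours → 0 H
  atom 16: C, bond orders sum to 4 (valence 4) → 0 H
  atom 17: N, bond orders sum to 3 (valence 3) → 0 H
Totals → C:12, H:7, F:3, N:2.
In Hill order: C12H7F3N2.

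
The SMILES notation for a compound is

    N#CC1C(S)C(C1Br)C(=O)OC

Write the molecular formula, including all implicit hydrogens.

Walk through each heavy atom and fill implicit hydrogens from standard valence (C 4, N 3, O 2, S 2, halogen 1):
  atom 1: N, bond orders sum to 3 (valence 3) → 0 H
  atom 2: C, bond orders sum to 4 (valence 4) → 0 H
  atom 3: C, bond orders sum to 3 (valence 4) → 1 H
  atom 4: C, bond orders sum to 3 (valence 4) → 1 H
  atom 5: S, bond orders sum to 1 (valence 2) → 1 H
  atom 6: C, bond orders sum to 3 (valence 4) → 1 H
  atom 7: C, bond orders sum to 3 (valence 4) → 1 H
  atom 8: Br (halogen, monovalent) → 0 H
  atom 9: C, bond orders sum to 4 (valence 4) → 0 H
  atom 10: O, bond orders sum to 2 (valence 2) → 0 H
  atom 11: O, bond orders sum to 2 (valence 2) → 0 H
  atom 12: C, bond orders sum to 1 (valence 4) → 3 H
Totals → C:7, H:8, Br:1, N:1, O:2, S:1.

C7H8BrNO2S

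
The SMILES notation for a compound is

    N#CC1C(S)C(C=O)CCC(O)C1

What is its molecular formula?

C9H13NO2S

Walk through each heavy atom and fill implicit hydrogens from standard valence (C 4, N 3, O 2, S 2, halogen 1):
  atom 1: N, bond orders sum to 3 (valence 3) → 0 H
  atom 2: C, bond orders sum to 4 (valence 4) → 0 H
  atom 3: C, bond orders sum to 3 (valence 4) → 1 H
  atom 4: C, bond orders sum to 3 (valence 4) → 1 H
  atom 5: S, bond orders sum to 1 (valence 2) → 1 H
  atom 6: C, bond orders sum to 3 (valence 4) → 1 H
  atom 7: C, bond orders sum to 3 (valence 4) → 1 H
  atom 8: O, bond orders sum to 2 (valence 2) → 0 H
  atom 9: C, bond orders sum to 2 (valence 4) → 2 H
  atom 10: C, bond orders sum to 2 (valence 4) → 2 H
  atom 11: C, bond orders sum to 3 (valence 4) → 1 H
  atom 12: O, bond orders sum to 1 (valence 2) → 1 H
  atom 13: C, bond orders sum to 2 (valence 4) → 2 H
Totals → C:9, H:13, N:1, O:2, S:1.
In Hill order: C9H13NO2S.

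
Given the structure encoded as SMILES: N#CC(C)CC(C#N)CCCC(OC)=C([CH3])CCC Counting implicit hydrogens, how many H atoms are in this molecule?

26

Walk through each heavy atom and fill implicit hydrogens from standard valence (C 4, N 3, O 2, S 2, halogen 1):
  atom 1: N, bond orders sum to 3 (valence 3) → 0 H
  atom 2: C, bond orders sum to 4 (valence 4) → 0 H
  atom 3: C, bond orders sum to 3 (valence 4) → 1 H
  atom 4: C, bond orders sum to 1 (valence 4) → 3 H
  atom 5: C, bond orders sum to 2 (valence 4) → 2 H
  atom 6: C, bond orders sum to 3 (valence 4) → 1 H
  atom 7: C, bond orders sum to 4 (valence 4) → 0 H
  atom 8: N, bond orders sum to 3 (valence 3) → 0 H
  atom 9: C, bond orders sum to 2 (valence 4) → 2 H
  atom 10: C, bond orders sum to 2 (valence 4) → 2 H
  atom 11: C, bond orders sum to 2 (valence 4) → 2 H
  atom 12: C, bond orders sum to 4 (valence 4) → 0 H
  atom 13: O, bond orders sum to 2 (valence 2) → 0 H
  atom 14: C, bond orders sum to 1 (valence 4) → 3 H
  atom 15: C, bond orders sum to 4 (valence 4) → 0 H
  atom 16: C with explicit H count 3
  atom 17: C, bond orders sum to 2 (valence 4) → 2 H
  atom 18: C, bond orders sum to 2 (valence 4) → 2 H
  atom 19: C, bond orders sum to 1 (valence 4) → 3 H
Total hydrogens: 26.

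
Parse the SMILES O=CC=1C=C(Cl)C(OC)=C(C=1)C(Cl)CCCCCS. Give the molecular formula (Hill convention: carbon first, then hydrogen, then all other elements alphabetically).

Walk through each heavy atom and fill implicit hydrogens from standard valence (C 4, N 3, O 2, S 2, halogen 1):
  atom 1: O, bond orders sum to 2 (valence 2) → 0 H
  atom 2: C, bond orders sum to 3 (valence 4) → 1 H
  atom 3: C, bond orders sum to 4 (valence 4) → 0 H
  atom 4: C, bond orders sum to 3 (valence 4) → 1 H
  atom 5: C, bond orders sum to 4 (valence 4) → 0 H
  atom 6: Cl (halogen, monovalent) → 0 H
  atom 7: C, bond orders sum to 4 (valence 4) → 0 H
  atom 8: O, bond orders sum to 2 (valence 2) → 0 H
  atom 9: C, bond orders sum to 1 (valence 4) → 3 H
  atom 10: C, bond orders sum to 4 (valence 4) → 0 H
  atom 11: C, bond orders sum to 3 (valence 4) → 1 H
  atom 12: C, bond orders sum to 3 (valence 4) → 1 H
  atom 13: Cl (halogen, monovalent) → 0 H
  atom 14: C, bond orders sum to 2 (valence 4) → 2 H
  atom 15: C, bond orders sum to 2 (valence 4) → 2 H
  atom 16: C, bond orders sum to 2 (valence 4) → 2 H
  atom 17: C, bond orders sum to 2 (valence 4) → 2 H
  atom 18: C, bond orders sum to 2 (valence 4) → 2 H
  atom 19: S, bond orders sum to 1 (valence 2) → 1 H
Totals → C:14, H:18, Cl:2, O:2, S:1.
In Hill order: C14H18Cl2O2S.

C14H18Cl2O2S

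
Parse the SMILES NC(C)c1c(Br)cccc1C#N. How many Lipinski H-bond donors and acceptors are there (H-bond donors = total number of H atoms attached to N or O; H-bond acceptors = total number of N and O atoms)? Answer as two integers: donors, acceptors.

Donors: find every N or O and count the H atoms it carries.
  atom 1 (N): bond orders sum to 1 → 2 H
  atom 12 (N): bond orders sum to 3 → 0 H
Lipinski HBD = 2.
Acceptors: N atoms = 2, O atoms = 0 → HBA = 2.

2, 2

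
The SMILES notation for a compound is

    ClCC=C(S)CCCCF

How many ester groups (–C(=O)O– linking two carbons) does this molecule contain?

0

Scan the SMILES for the ester motif — none present.
Groups that are present: 1 alkene, 1 thiol.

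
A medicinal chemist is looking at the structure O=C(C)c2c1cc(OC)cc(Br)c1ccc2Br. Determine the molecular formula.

Walk through each heavy atom and fill implicit hydrogens from standard valence (C 4, N 3, O 2, S 2, halogen 1); for lowercase aromatic atoms, an aromatic c carries 1 H when it has two neighbours and 0 H with three, and aromatic n carries 0 H:
  atom 1: O, bond orders sum to 2 (valence 2) → 0 H
  atom 2: C, bond orders sum to 4 (valence 4) → 0 H
  atom 3: C, bond orders sum to 1 (valence 4) → 3 H
  atom 4: aromatic c, 3 neighbours → 0 H
  atom 5: aromatic c, 3 neighbours → 0 H
  atom 6: aromatic c, 2 neighbours → 1 H
  atom 7: aromatic c, 3 neighbours → 0 H
  atom 8: O, bond orders sum to 2 (valence 2) → 0 H
  atom 9: C, bond orders sum to 1 (valence 4) → 3 H
  atom 10: aromatic c, 2 neighbours → 1 H
  atom 11: aromatic c, 3 neighbours → 0 H
  atom 12: Br (halogen, monovalent) → 0 H
  atom 13: aromatic c, 3 neighbours → 0 H
  atom 14: aromatic c, 2 neighbours → 1 H
  atom 15: aromatic c, 2 neighbours → 1 H
  atom 16: aromatic c, 3 neighbours → 0 H
  atom 17: Br (halogen, monovalent) → 0 H
Totals → C:13, H:10, Br:2, O:2.
In Hill order: C13H10Br2O2.

C13H10Br2O2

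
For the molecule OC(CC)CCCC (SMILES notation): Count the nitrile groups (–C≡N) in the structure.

0

Scan the SMILES for the nitrile motif — none present.
Groups that are present: 1 hydroxyl.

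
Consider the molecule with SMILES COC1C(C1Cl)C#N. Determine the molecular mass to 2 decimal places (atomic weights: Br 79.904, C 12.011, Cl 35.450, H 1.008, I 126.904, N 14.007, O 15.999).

131.56 g/mol

First, the molecular formula is C5H6ClNO (counting implicit H from valence).
  C: 5 × 12.011 = 60.055
  Cl: 1 × 35.450 = 35.450
  H: 6 × 1.008 = 6.048
  N: 1 × 14.007 = 14.007
  O: 1 × 15.999 = 15.999
Sum: 5×12.011 + 1×35.450 + 6×1.008 + 1×14.007 + 1×15.999 = 131.559 → 131.56 g/mol.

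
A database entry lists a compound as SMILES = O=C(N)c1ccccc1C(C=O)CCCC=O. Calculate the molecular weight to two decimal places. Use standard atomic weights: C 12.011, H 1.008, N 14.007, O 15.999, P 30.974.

First, the molecular formula is C13H15NO3 (counting implicit H from valence).
  C: 13 × 12.011 = 156.143
  H: 15 × 1.008 = 15.120
  N: 1 × 14.007 = 14.007
  O: 3 × 15.999 = 47.997
Sum: 13×12.011 + 15×1.008 + 1×14.007 + 3×15.999 = 233.267 → 233.27 g/mol.

233.27 g/mol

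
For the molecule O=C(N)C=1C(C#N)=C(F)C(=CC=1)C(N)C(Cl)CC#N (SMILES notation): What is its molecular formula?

Walk through each heavy atom and fill implicit hydrogens from standard valence (C 4, N 3, O 2, S 2, halogen 1):
  atom 1: O, bond orders sum to 2 (valence 2) → 0 H
  atom 2: C, bond orders sum to 4 (valence 4) → 0 H
  atom 3: N, bond orders sum to 1 (valence 3) → 2 H
  atom 4: C, bond orders sum to 4 (valence 4) → 0 H
  atom 5: C, bond orders sum to 4 (valence 4) → 0 H
  atom 6: C, bond orders sum to 4 (valence 4) → 0 H
  atom 7: N, bond orders sum to 3 (valence 3) → 0 H
  atom 8: C, bond orders sum to 4 (valence 4) → 0 H
  atom 9: F (halogen, monovalent) → 0 H
  atom 10: C, bond orders sum to 4 (valence 4) → 0 H
  atom 11: C, bond orders sum to 3 (valence 4) → 1 H
  atom 12: C, bond orders sum to 3 (valence 4) → 1 H
  atom 13: C, bond orders sum to 3 (valence 4) → 1 H
  atom 14: N, bond orders sum to 1 (valence 3) → 2 H
  atom 15: C, bond orders sum to 3 (valence 4) → 1 H
  atom 16: Cl (halogen, monovalent) → 0 H
  atom 17: C, bond orders sum to 2 (valence 4) → 2 H
  atom 18: C, bond orders sum to 4 (valence 4) → 0 H
  atom 19: N, bond orders sum to 3 (valence 3) → 0 H
Totals → C:12, H:10, Cl:1, F:1, N:4, O:1.

C12H10ClFN4O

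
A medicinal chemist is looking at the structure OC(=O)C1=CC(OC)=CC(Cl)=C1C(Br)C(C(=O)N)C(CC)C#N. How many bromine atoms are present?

Scan the SMILES for Br atoms (remember two-letter symbols like Cl and Br are single atoms).
Bromine count: 1.

1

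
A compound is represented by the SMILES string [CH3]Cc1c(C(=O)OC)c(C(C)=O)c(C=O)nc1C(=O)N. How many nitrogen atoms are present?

2

Scan the SMILES for N atoms (remember two-letter symbols like Cl and Br are single atoms).
Nitrogen count: 2.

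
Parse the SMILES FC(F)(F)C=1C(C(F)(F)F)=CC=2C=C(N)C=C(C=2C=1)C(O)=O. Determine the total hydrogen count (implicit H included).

Walk through each heavy atom and fill implicit hydrogens from standard valence (C 4, N 3, O 2, S 2, halogen 1):
  atom 1: F (halogen, monovalent) → 0 H
  atom 2: C, bond orders sum to 4 (valence 4) → 0 H
  atom 3: F (halogen, monovalent) → 0 H
  atom 4: F (halogen, monovalent) → 0 H
  atom 5: C, bond orders sum to 4 (valence 4) → 0 H
  atom 6: C, bond orders sum to 4 (valence 4) → 0 H
  atom 7: C, bond orders sum to 4 (valence 4) → 0 H
  atom 8: F (halogen, monovalent) → 0 H
  atom 9: F (halogen, monovalent) → 0 H
  atom 10: F (halogen, monovalent) → 0 H
  atom 11: C, bond orders sum to 3 (valence 4) → 1 H
  atom 12: C, bond orders sum to 4 (valence 4) → 0 H
  atom 13: C, bond orders sum to 3 (valence 4) → 1 H
  atom 14: C, bond orders sum to 4 (valence 4) → 0 H
  atom 15: N, bond orders sum to 1 (valence 3) → 2 H
  atom 16: C, bond orders sum to 3 (valence 4) → 1 H
  atom 17: C, bond orders sum to 4 (valence 4) → 0 H
  atom 18: C, bond orders sum to 4 (valence 4) → 0 H
  atom 19: C, bond orders sum to 3 (valence 4) → 1 H
  atom 20: C, bond orders sum to 4 (valence 4) → 0 H
  atom 21: O, bond orders sum to 1 (valence 2) → 1 H
  atom 22: O, bond orders sum to 2 (valence 2) → 0 H
Total hydrogens: 7.

7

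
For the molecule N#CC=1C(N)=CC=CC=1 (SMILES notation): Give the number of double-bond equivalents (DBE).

Degree of unsaturation = (number of rings) + (number of π bonds).
Ring closures in the SMILES: 1.
π bonds: 3 double bonds (each 1 DoU), 1 triple bond (each 2 DoU) → 5 DoU from unsaturation.
Total DoU = 1 + 5 = 6.

6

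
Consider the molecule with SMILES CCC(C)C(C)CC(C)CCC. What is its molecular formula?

Walk through each heavy atom and fill implicit hydrogens from standard valence (C 4, N 3, O 2, S 2, halogen 1):
  atom 1: C, bond orders sum to 1 (valence 4) → 3 H
  atom 2: C, bond orders sum to 2 (valence 4) → 2 H
  atom 3: C, bond orders sum to 3 (valence 4) → 1 H
  atom 4: C, bond orders sum to 1 (valence 4) → 3 H
  atom 5: C, bond orders sum to 3 (valence 4) → 1 H
  atom 6: C, bond orders sum to 1 (valence 4) → 3 H
  atom 7: C, bond orders sum to 2 (valence 4) → 2 H
  atom 8: C, bond orders sum to 3 (valence 4) → 1 H
  atom 9: C, bond orders sum to 1 (valence 4) → 3 H
  atom 10: C, bond orders sum to 2 (valence 4) → 2 H
  atom 11: C, bond orders sum to 2 (valence 4) → 2 H
  atom 12: C, bond orders sum to 1 (valence 4) → 3 H
Totals → C:12, H:26.
In Hill order: C12H26.

C12H26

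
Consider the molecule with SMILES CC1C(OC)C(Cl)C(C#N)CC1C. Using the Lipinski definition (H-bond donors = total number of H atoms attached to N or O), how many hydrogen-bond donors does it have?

Donors: find every N or O and count the H atoms it carries.
  atom 4 (O): bond orders sum to 2 → 0 H
  atom 10 (N): bond orders sum to 3 → 0 H
Lipinski HBD = 0.

0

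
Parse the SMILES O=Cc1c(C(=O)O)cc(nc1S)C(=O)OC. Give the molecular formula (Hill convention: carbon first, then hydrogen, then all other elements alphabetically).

C9H7NO5S

Walk through each heavy atom and fill implicit hydrogens from standard valence (C 4, N 3, O 2, S 2, halogen 1); for lowercase aromatic atoms, an aromatic c carries 1 H when it has two neighbours and 0 H with three, and aromatic n carries 0 H:
  atom 1: O, bond orders sum to 2 (valence 2) → 0 H
  atom 2: C, bond orders sum to 3 (valence 4) → 1 H
  atom 3: aromatic c, 3 neighbours → 0 H
  atom 4: aromatic c, 3 neighbours → 0 H
  atom 5: C, bond orders sum to 4 (valence 4) → 0 H
  atom 6: O, bond orders sum to 2 (valence 2) → 0 H
  atom 7: O, bond orders sum to 1 (valence 2) → 1 H
  atom 8: aromatic c, 2 neighbours → 1 H
  atom 9: aromatic c, 3 neighbours → 0 H
  atom 10: aromatic n, 2 neighbours → 0 H
  atom 11: aromatic c, 3 neighbours → 0 H
  atom 12: S, bond orders sum to 1 (valence 2) → 1 H
  atom 13: C, bond orders sum to 4 (valence 4) → 0 H
  atom 14: O, bond orders sum to 2 (valence 2) → 0 H
  atom 15: O, bond orders sum to 2 (valence 2) → 0 H
  atom 16: C, bond orders sum to 1 (valence 4) → 3 H
Totals → C:9, H:7, N:1, O:5, S:1.
In Hill order: C9H7NO5S.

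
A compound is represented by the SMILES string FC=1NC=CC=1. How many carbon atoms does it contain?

Count every carbon token in the SMILES (each C, including those in ring-closure positions and inside branches).
Carbon count: 4.

4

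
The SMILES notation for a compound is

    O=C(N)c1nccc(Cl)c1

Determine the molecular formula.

C6H5ClN2O

Walk through each heavy atom and fill implicit hydrogens from standard valence (C 4, N 3, O 2, S 2, halogen 1); for lowercase aromatic atoms, an aromatic c carries 1 H when it has two neighbours and 0 H with three, and aromatic n carries 0 H:
  atom 1: O, bond orders sum to 2 (valence 2) → 0 H
  atom 2: C, bond orders sum to 4 (valence 4) → 0 H
  atom 3: N, bond orders sum to 1 (valence 3) → 2 H
  atom 4: aromatic c, 3 neighbours → 0 H
  atom 5: aromatic n, 2 neighbours → 0 H
  atom 6: aromatic c, 2 neighbours → 1 H
  atom 7: aromatic c, 2 neighbours → 1 H
  atom 8: aromatic c, 3 neighbours → 0 H
  atom 9: Cl (halogen, monovalent) → 0 H
  atom 10: aromatic c, 2 neighbours → 1 H
Totals → C:6, H:5, Cl:1, N:2, O:1.
In Hill order: C6H5ClN2O.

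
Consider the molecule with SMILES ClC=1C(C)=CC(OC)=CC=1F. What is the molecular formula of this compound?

Walk through each heavy atom and fill implicit hydrogens from standard valence (C 4, N 3, O 2, S 2, halogen 1):
  atom 1: Cl (halogen, monovalent) → 0 H
  atom 2: C, bond orders sum to 4 (valence 4) → 0 H
  atom 3: C, bond orders sum to 4 (valence 4) → 0 H
  atom 4: C, bond orders sum to 1 (valence 4) → 3 H
  atom 5: C, bond orders sum to 3 (valence 4) → 1 H
  atom 6: C, bond orders sum to 4 (valence 4) → 0 H
  atom 7: O, bond orders sum to 2 (valence 2) → 0 H
  atom 8: C, bond orders sum to 1 (valence 4) → 3 H
  atom 9: C, bond orders sum to 3 (valence 4) → 1 H
  atom 10: C, bond orders sum to 4 (valence 4) → 0 H
  atom 11: F (halogen, monovalent) → 0 H
Totals → C:8, H:8, Cl:1, F:1, O:1.
In Hill order: C8H8ClFO.

C8H8ClFO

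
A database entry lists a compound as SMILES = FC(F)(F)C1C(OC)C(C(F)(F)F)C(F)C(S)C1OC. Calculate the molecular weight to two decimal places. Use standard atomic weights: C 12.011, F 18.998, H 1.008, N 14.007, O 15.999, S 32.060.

First, the molecular formula is C10H13F7O2S (counting implicit H from valence).
  C: 10 × 12.011 = 120.110
  F: 7 × 18.998 = 132.986
  H: 13 × 1.008 = 13.104
  O: 2 × 15.999 = 31.998
  S: 1 × 32.060 = 32.060
Sum: 10×12.011 + 7×18.998 + 13×1.008 + 2×15.999 + 1×32.060 = 330.258 → 330.26 g/mol.

330.26 g/mol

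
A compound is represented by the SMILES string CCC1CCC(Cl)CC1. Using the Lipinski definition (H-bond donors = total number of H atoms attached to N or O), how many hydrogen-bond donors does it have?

0

Donors: find every N or O and count the H atoms it carries.
  (no N or O atoms present)
Lipinski HBD = 0.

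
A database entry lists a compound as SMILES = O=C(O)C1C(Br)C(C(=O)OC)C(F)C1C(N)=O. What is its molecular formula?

C9H11BrFNO5

Walk through each heavy atom and fill implicit hydrogens from standard valence (C 4, N 3, O 2, S 2, halogen 1):
  atom 1: O, bond orders sum to 2 (valence 2) → 0 H
  atom 2: C, bond orders sum to 4 (valence 4) → 0 H
  atom 3: O, bond orders sum to 1 (valence 2) → 1 H
  atom 4: C, bond orders sum to 3 (valence 4) → 1 H
  atom 5: C, bond orders sum to 3 (valence 4) → 1 H
  atom 6: Br (halogen, monovalent) → 0 H
  atom 7: C, bond orders sum to 3 (valence 4) → 1 H
  atom 8: C, bond orders sum to 4 (valence 4) → 0 H
  atom 9: O, bond orders sum to 2 (valence 2) → 0 H
  atom 10: O, bond orders sum to 2 (valence 2) → 0 H
  atom 11: C, bond orders sum to 1 (valence 4) → 3 H
  atom 12: C, bond orders sum to 3 (valence 4) → 1 H
  atom 13: F (halogen, monovalent) → 0 H
  atom 14: C, bond orders sum to 3 (valence 4) → 1 H
  atom 15: C, bond orders sum to 4 (valence 4) → 0 H
  atom 16: N, bond orders sum to 1 (valence 3) → 2 H
  atom 17: O, bond orders sum to 2 (valence 2) → 0 H
Totals → C:9, H:11, Br:1, F:1, N:1, O:5.
In Hill order: C9H11BrFNO5.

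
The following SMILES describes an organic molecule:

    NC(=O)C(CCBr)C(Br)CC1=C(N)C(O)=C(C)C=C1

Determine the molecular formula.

Walk through each heavy atom and fill implicit hydrogens from standard valence (C 4, N 3, O 2, S 2, halogen 1):
  atom 1: N, bond orders sum to 1 (valence 3) → 2 H
  atom 2: C, bond orders sum to 4 (valence 4) → 0 H
  atom 3: O, bond orders sum to 2 (valence 2) → 0 H
  atom 4: C, bond orders sum to 3 (valence 4) → 1 H
  atom 5: C, bond orders sum to 2 (valence 4) → 2 H
  atom 6: C, bond orders sum to 2 (valence 4) → 2 H
  atom 7: Br (halogen, monovalent) → 0 H
  atom 8: C, bond orders sum to 3 (valence 4) → 1 H
  atom 9: Br (halogen, monovalent) → 0 H
  atom 10: C, bond orders sum to 2 (valence 4) → 2 H
  atom 11: C, bond orders sum to 4 (valence 4) → 0 H
  atom 12: C, bond orders sum to 4 (valence 4) → 0 H
  atom 13: N, bond orders sum to 1 (valence 3) → 2 H
  atom 14: C, bond orders sum to 4 (valence 4) → 0 H
  atom 15: O, bond orders sum to 1 (valence 2) → 1 H
  atom 16: C, bond orders sum to 4 (valence 4) → 0 H
  atom 17: C, bond orders sum to 1 (valence 4) → 3 H
  atom 18: C, bond orders sum to 3 (valence 4) → 1 H
  atom 19: C, bond orders sum to 3 (valence 4) → 1 H
Totals → C:13, H:18, Br:2, N:2, O:2.
In Hill order: C13H18Br2N2O2.

C13H18Br2N2O2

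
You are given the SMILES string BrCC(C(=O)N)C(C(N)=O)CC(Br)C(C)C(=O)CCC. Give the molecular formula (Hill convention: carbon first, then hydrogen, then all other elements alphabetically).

C13H22Br2N2O3

Walk through each heavy atom and fill implicit hydrogens from standard valence (C 4, N 3, O 2, S 2, halogen 1):
  atom 1: Br (halogen, monovalent) → 0 H
  atom 2: C, bond orders sum to 2 (valence 4) → 2 H
  atom 3: C, bond orders sum to 3 (valence 4) → 1 H
  atom 4: C, bond orders sum to 4 (valence 4) → 0 H
  atom 5: O, bond orders sum to 2 (valence 2) → 0 H
  atom 6: N, bond orders sum to 1 (valence 3) → 2 H
  atom 7: C, bond orders sum to 3 (valence 4) → 1 H
  atom 8: C, bond orders sum to 4 (valence 4) → 0 H
  atom 9: N, bond orders sum to 1 (valence 3) → 2 H
  atom 10: O, bond orders sum to 2 (valence 2) → 0 H
  atom 11: C, bond orders sum to 2 (valence 4) → 2 H
  atom 12: C, bond orders sum to 3 (valence 4) → 1 H
  atom 13: Br (halogen, monovalent) → 0 H
  atom 14: C, bond orders sum to 3 (valence 4) → 1 H
  atom 15: C, bond orders sum to 1 (valence 4) → 3 H
  atom 16: C, bond orders sum to 4 (valence 4) → 0 H
  atom 17: O, bond orders sum to 2 (valence 2) → 0 H
  atom 18: C, bond orders sum to 2 (valence 4) → 2 H
  atom 19: C, bond orders sum to 2 (valence 4) → 2 H
  atom 20: C, bond orders sum to 1 (valence 4) → 3 H
Totals → C:13, H:22, Br:2, N:2, O:3.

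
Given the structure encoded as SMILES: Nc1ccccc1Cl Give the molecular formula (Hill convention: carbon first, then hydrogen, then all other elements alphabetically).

C6H6ClN

Walk through each heavy atom and fill implicit hydrogens from standard valence (C 4, N 3, O 2, S 2, halogen 1); for lowercase aromatic atoms, an aromatic c carries 1 H when it has two neighbours and 0 H with three, and aromatic n carries 0 H:
  atom 1: N, bond orders sum to 1 (valence 3) → 2 H
  atom 2: aromatic c, 3 neighbours → 0 H
  atom 3: aromatic c, 2 neighbours → 1 H
  atom 4: aromatic c, 2 neighbours → 1 H
  atom 5: aromatic c, 2 neighbours → 1 H
  atom 6: aromatic c, 2 neighbours → 1 H
  atom 7: aromatic c, 3 neighbours → 0 H
  atom 8: Cl (halogen, monovalent) → 0 H
Totals → C:6, H:6, Cl:1, N:1.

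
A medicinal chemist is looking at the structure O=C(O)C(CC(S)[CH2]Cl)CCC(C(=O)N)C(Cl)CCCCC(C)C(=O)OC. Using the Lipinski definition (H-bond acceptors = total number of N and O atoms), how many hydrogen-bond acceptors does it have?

6

N atoms: 1; O atoms: 5.
Lipinski HBA = 1 + 5 = 6.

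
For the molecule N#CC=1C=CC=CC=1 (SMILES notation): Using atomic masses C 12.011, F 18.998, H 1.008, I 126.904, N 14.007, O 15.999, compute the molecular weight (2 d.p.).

First, the molecular formula is C7H5N (counting implicit H from valence).
  C: 7 × 12.011 = 84.077
  H: 5 × 1.008 = 5.040
  N: 1 × 14.007 = 14.007
Sum: 7×12.011 + 5×1.008 + 1×14.007 = 103.124 → 103.12 g/mol.

103.12 g/mol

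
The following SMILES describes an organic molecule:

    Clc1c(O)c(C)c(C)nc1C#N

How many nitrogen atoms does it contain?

Scan the SMILES for N atoms (remember two-letter symbols like Cl and Br are single atoms).
Nitrogen count: 2.

2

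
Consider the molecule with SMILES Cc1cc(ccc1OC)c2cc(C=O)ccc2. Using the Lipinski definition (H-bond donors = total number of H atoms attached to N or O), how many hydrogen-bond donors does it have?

0

Donors: find every N or O and count the H atoms it carries.
  atom 8 (O): bond orders sum to 2 → 0 H
  atom 14 (O): bond orders sum to 2 → 0 H
Lipinski HBD = 0.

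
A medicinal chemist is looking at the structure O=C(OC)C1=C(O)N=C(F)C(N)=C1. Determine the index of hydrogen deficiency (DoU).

Molecular formula: C7H7FN2O3.
DoU = (2C + 2 + N − H − X) / 2, where X is the halogen count and O/S are ignored.
    = (2·7 + 2 + 2 − 7 − 1) / 2 = 10 / 2 = 5.

5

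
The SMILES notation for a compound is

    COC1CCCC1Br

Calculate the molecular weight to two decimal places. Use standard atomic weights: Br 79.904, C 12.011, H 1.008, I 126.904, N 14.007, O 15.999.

First, the molecular formula is C6H11BrO (counting implicit H from valence).
  Br: 1 × 79.904 = 79.904
  C: 6 × 12.011 = 72.066
  H: 11 × 1.008 = 11.088
  O: 1 × 15.999 = 15.999
Sum: 1×79.904 + 6×12.011 + 11×1.008 + 1×15.999 = 179.057 → 179.06 g/mol.

179.06 g/mol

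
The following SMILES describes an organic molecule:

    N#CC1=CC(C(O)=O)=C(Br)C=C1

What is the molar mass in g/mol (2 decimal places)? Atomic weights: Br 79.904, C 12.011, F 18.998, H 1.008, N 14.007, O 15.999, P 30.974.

First, the molecular formula is C8H4BrNO2 (counting implicit H from valence).
  Br: 1 × 79.904 = 79.904
  C: 8 × 12.011 = 96.088
  H: 4 × 1.008 = 4.032
  N: 1 × 14.007 = 14.007
  O: 2 × 15.999 = 31.998
Sum: 1×79.904 + 8×12.011 + 4×1.008 + 1×14.007 + 2×15.999 = 226.029 → 226.03 g/mol.

226.03 g/mol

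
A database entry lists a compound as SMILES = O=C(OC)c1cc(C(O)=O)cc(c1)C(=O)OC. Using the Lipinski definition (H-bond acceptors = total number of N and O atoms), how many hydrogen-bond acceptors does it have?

6

N atoms: 0; O atoms: 6.
Lipinski HBA = 0 + 6 = 6.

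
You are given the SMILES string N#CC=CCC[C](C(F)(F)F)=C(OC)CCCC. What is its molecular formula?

Walk through each heavy atom and fill implicit hydrogens from standard valence (C 4, N 3, O 2, S 2, halogen 1):
  atom 1: N, bond orders sum to 3 (valence 3) → 0 H
  atom 2: C, bond orders sum to 4 (valence 4) → 0 H
  atom 3: C, bond orders sum to 3 (valence 4) → 1 H
  atom 4: C, bond orders sum to 3 (valence 4) → 1 H
  atom 5: C, bond orders sum to 2 (valence 4) → 2 H
  atom 6: C, bond orders sum to 2 (valence 4) → 2 H
  atom 7: C with explicit H count 0
  atom 8: C, bond orders sum to 4 (valence 4) → 0 H
  atom 9: F (halogen, monovalent) → 0 H
  atom 10: F (halogen, monovalent) → 0 H
  atom 11: F (halogen, monovalent) → 0 H
  atom 12: C, bond orders sum to 4 (valence 4) → 0 H
  atom 13: O, bond orders sum to 2 (valence 2) → 0 H
  atom 14: C, bond orders sum to 1 (valence 4) → 3 H
  atom 15: C, bond orders sum to 2 (valence 4) → 2 H
  atom 16: C, bond orders sum to 2 (valence 4) → 2 H
  atom 17: C, bond orders sum to 2 (valence 4) → 2 H
  atom 18: C, bond orders sum to 1 (valence 4) → 3 H
Totals → C:13, H:18, F:3, N:1, O:1.

C13H18F3NO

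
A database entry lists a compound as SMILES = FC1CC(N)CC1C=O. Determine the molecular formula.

C6H10FNO

Walk through each heavy atom and fill implicit hydrogens from standard valence (C 4, N 3, O 2, S 2, halogen 1):
  atom 1: F (halogen, monovalent) → 0 H
  atom 2: C, bond orders sum to 3 (valence 4) → 1 H
  atom 3: C, bond orders sum to 2 (valence 4) → 2 H
  atom 4: C, bond orders sum to 3 (valence 4) → 1 H
  atom 5: N, bond orders sum to 1 (valence 3) → 2 H
  atom 6: C, bond orders sum to 2 (valence 4) → 2 H
  atom 7: C, bond orders sum to 3 (valence 4) → 1 H
  atom 8: C, bond orders sum to 3 (valence 4) → 1 H
  atom 9: O, bond orders sum to 2 (valence 2) → 0 H
Totals → C:6, H:10, F:1, N:1, O:1.
In Hill order: C6H10FNO.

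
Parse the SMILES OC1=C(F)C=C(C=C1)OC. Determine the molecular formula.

Walk through each heavy atom and fill implicit hydrogens from standard valence (C 4, N 3, O 2, S 2, halogen 1):
  atom 1: O, bond orders sum to 1 (valence 2) → 1 H
  atom 2: C, bond orders sum to 4 (valence 4) → 0 H
  atom 3: C, bond orders sum to 4 (valence 4) → 0 H
  atom 4: F (halogen, monovalent) → 0 H
  atom 5: C, bond orders sum to 3 (valence 4) → 1 H
  atom 6: C, bond orders sum to 4 (valence 4) → 0 H
  atom 7: C, bond orders sum to 3 (valence 4) → 1 H
  atom 8: C, bond orders sum to 3 (valence 4) → 1 H
  atom 9: O, bond orders sum to 2 (valence 2) → 0 H
  atom 10: C, bond orders sum to 1 (valence 4) → 3 H
Totals → C:7, H:7, F:1, O:2.

C7H7FO2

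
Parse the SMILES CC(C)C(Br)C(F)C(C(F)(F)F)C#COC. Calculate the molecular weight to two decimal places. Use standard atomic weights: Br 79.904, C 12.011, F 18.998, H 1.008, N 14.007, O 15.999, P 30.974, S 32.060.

305.11 g/mol

First, the molecular formula is C10H13BrF4O (counting implicit H from valence).
  Br: 1 × 79.904 = 79.904
  C: 10 × 12.011 = 120.110
  F: 4 × 18.998 = 75.992
  H: 13 × 1.008 = 13.104
  O: 1 × 15.999 = 15.999
Sum: 1×79.904 + 10×12.011 + 4×18.998 + 13×1.008 + 1×15.999 = 305.109 → 305.11 g/mol.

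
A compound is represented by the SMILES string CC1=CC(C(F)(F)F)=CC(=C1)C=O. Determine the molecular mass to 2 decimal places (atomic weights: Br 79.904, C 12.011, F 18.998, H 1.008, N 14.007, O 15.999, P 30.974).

First, the molecular formula is C9H7F3O (counting implicit H from valence).
  C: 9 × 12.011 = 108.099
  F: 3 × 18.998 = 56.994
  H: 7 × 1.008 = 7.056
  O: 1 × 15.999 = 15.999
Sum: 9×12.011 + 3×18.998 + 7×1.008 + 1×15.999 = 188.148 → 188.15 g/mol.

188.15 g/mol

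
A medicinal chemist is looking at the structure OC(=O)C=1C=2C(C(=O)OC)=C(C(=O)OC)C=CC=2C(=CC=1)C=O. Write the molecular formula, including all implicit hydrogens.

Walk through each heavy atom and fill implicit hydrogens from standard valence (C 4, N 3, O 2, S 2, halogen 1):
  atom 1: O, bond orders sum to 1 (valence 2) → 1 H
  atom 2: C, bond orders sum to 4 (valence 4) → 0 H
  atom 3: O, bond orders sum to 2 (valence 2) → 0 H
  atom 4: C, bond orders sum to 4 (valence 4) → 0 H
  atom 5: C, bond orders sum to 4 (valence 4) → 0 H
  atom 6: C, bond orders sum to 4 (valence 4) → 0 H
  atom 7: C, bond orders sum to 4 (valence 4) → 0 H
  atom 8: O, bond orders sum to 2 (valence 2) → 0 H
  atom 9: O, bond orders sum to 2 (valence 2) → 0 H
  atom 10: C, bond orders sum to 1 (valence 4) → 3 H
  atom 11: C, bond orders sum to 4 (valence 4) → 0 H
  atom 12: C, bond orders sum to 4 (valence 4) → 0 H
  atom 13: O, bond orders sum to 2 (valence 2) → 0 H
  atom 14: O, bond orders sum to 2 (valence 2) → 0 H
  atom 15: C, bond orders sum to 1 (valence 4) → 3 H
  atom 16: C, bond orders sum to 3 (valence 4) → 1 H
  atom 17: C, bond orders sum to 3 (valence 4) → 1 H
  atom 18: C, bond orders sum to 4 (valence 4) → 0 H
  atom 19: C, bond orders sum to 4 (valence 4) → 0 H
  atom 20: C, bond orders sum to 3 (valence 4) → 1 H
  atom 21: C, bond orders sum to 3 (valence 4) → 1 H
  atom 22: C, bond orders sum to 3 (valence 4) → 1 H
  atom 23: O, bond orders sum to 2 (valence 2) → 0 H
Totals → C:16, H:12, O:7.

C16H12O7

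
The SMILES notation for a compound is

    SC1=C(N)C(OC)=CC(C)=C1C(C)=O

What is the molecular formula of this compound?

Walk through each heavy atom and fill implicit hydrogens from standard valence (C 4, N 3, O 2, S 2, halogen 1):
  atom 1: S, bond orders sum to 1 (valence 2) → 1 H
  atom 2: C, bond orders sum to 4 (valence 4) → 0 H
  atom 3: C, bond orders sum to 4 (valence 4) → 0 H
  atom 4: N, bond orders sum to 1 (valence 3) → 2 H
  atom 5: C, bond orders sum to 4 (valence 4) → 0 H
  atom 6: O, bond orders sum to 2 (valence 2) → 0 H
  atom 7: C, bond orders sum to 1 (valence 4) → 3 H
  atom 8: C, bond orders sum to 3 (valence 4) → 1 H
  atom 9: C, bond orders sum to 4 (valence 4) → 0 H
  atom 10: C, bond orders sum to 1 (valence 4) → 3 H
  atom 11: C, bond orders sum to 4 (valence 4) → 0 H
  atom 12: C, bond orders sum to 4 (valence 4) → 0 H
  atom 13: C, bond orders sum to 1 (valence 4) → 3 H
  atom 14: O, bond orders sum to 2 (valence 2) → 0 H
Totals → C:10, H:13, N:1, O:2, S:1.
In Hill order: C10H13NO2S.

C10H13NO2S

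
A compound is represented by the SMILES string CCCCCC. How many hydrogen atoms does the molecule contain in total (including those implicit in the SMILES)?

Walk through each heavy atom and fill implicit hydrogens from standard valence (C 4, N 3, O 2, S 2, halogen 1):
  atom 1: C, bond orders sum to 1 (valence 4) → 3 H
  atom 2: C, bond orders sum to 2 (valence 4) → 2 H
  atom 3: C, bond orders sum to 2 (valence 4) → 2 H
  atom 4: C, bond orders sum to 2 (valence 4) → 2 H
  atom 5: C, bond orders sum to 2 (valence 4) → 2 H
  atom 6: C, bond orders sum to 1 (valence 4) → 3 H
Total hydrogens: 14.

14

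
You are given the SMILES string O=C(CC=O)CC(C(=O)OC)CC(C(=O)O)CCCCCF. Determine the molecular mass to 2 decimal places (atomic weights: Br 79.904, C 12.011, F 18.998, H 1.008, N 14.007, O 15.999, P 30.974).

318.34 g/mol

First, the molecular formula is C15H23FO6 (counting implicit H from valence).
  C: 15 × 12.011 = 180.165
  F: 1 × 18.998 = 18.998
  H: 23 × 1.008 = 23.184
  O: 6 × 15.999 = 95.994
Sum: 15×12.011 + 1×18.998 + 23×1.008 + 6×15.999 = 318.341 → 318.34 g/mol.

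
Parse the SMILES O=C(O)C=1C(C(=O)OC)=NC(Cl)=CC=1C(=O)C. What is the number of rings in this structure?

1

In SMILES, each pair of matching ring-closure digits denotes one ring-closing bond; the number of such bonds equals the number of independent rings.
Ring-closure bonds here: 1.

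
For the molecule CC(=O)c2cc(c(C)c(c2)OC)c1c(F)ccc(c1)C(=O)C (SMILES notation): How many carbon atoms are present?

Count every carbon token in the SMILES (each C, including those in ring-closure positions and inside branches).
Carbon count: 18.

18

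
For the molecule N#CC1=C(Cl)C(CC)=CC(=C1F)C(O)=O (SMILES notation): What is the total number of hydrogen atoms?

7

Walk through each heavy atom and fill implicit hydrogens from standard valence (C 4, N 3, O 2, S 2, halogen 1):
  atom 1: N, bond orders sum to 3 (valence 3) → 0 H
  atom 2: C, bond orders sum to 4 (valence 4) → 0 H
  atom 3: C, bond orders sum to 4 (valence 4) → 0 H
  atom 4: C, bond orders sum to 4 (valence 4) → 0 H
  atom 5: Cl (halogen, monovalent) → 0 H
  atom 6: C, bond orders sum to 4 (valence 4) → 0 H
  atom 7: C, bond orders sum to 2 (valence 4) → 2 H
  atom 8: C, bond orders sum to 1 (valence 4) → 3 H
  atom 9: C, bond orders sum to 3 (valence 4) → 1 H
  atom 10: C, bond orders sum to 4 (valence 4) → 0 H
  atom 11: C, bond orders sum to 4 (valence 4) → 0 H
  atom 12: F (halogen, monovalent) → 0 H
  atom 13: C, bond orders sum to 4 (valence 4) → 0 H
  atom 14: O, bond orders sum to 1 (valence 2) → 1 H
  atom 15: O, bond orders sum to 2 (valence 2) → 0 H
Total hydrogens: 7.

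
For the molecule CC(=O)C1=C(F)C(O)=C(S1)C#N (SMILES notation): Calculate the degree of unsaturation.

6

Molecular formula: C7H4FNO2S.
DoU = (2C + 2 + N − H − X) / 2, where X is the halogen count and O/S are ignored.
    = (2·7 + 2 + 1 − 4 − 1) / 2 = 12 / 2 = 6.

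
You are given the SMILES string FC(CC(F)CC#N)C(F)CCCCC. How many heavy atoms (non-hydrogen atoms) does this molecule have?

Every atom symbol written in the SMILES (organic subset) is one heavy atom; implicit H are not written.
Heavy atoms by element → C:11, F:3, N:1.
Total: 15.

15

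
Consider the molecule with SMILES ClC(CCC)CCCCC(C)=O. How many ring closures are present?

0

In SMILES, each pair of matching ring-closure digits denotes one ring-closing bond; the number of such bonds equals the number of independent rings.
Ring-closure bonds here: 0.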